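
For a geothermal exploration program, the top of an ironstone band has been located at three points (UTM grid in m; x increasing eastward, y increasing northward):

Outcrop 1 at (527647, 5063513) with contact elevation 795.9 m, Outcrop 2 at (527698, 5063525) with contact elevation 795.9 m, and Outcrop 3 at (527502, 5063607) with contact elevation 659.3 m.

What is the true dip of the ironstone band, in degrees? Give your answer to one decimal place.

47.6°

Two edge vectors: Outcrop 1→Outcrop 2 = (51, 12, 0), Outcrop 1→Outcrop 3 = (-145, 94, -136.6).
Normal n = (Outcrop 1→Outcrop 2) × (Outcrop 1→Outcrop 3) = (-1639.2, 6966.6, 6534).
So ∂z/∂x = −n_x/n_z = 0.25087 and ∂z/∂y = −n_y/n_z = −1.06621.
Gradient magnitude |∇z| = √(a² + b²) = √(0.06294 + 1.13680) = 1.09532.
True dip = arctan(1.09532) = 47.6°, dipping toward NNW (azimuth ≈ 347°).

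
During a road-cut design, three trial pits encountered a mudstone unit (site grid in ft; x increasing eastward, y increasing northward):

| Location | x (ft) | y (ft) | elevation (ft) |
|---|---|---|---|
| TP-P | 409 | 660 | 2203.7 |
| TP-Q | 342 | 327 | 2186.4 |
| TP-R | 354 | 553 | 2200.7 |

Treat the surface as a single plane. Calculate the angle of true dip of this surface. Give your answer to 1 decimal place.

Two edge vectors: TP-P→TP-Q = (-67, -333, -17.3), TP-P→TP-R = (-55, -107, -3).
Normal n = (TP-P→TP-Q) × (TP-P→TP-R) = (-852.1, 750.5, -11146).
So ∂z/∂x = −n_x/n_z = −0.07645 and ∂z/∂y = −n_y/n_z = 0.06733.
Gradient magnitude |∇z| = √(a² + b²) = √(0.00584 + 0.00453) = 0.10187.
True dip = arctan(0.10187) = 5.8°, dipping toward SE (azimuth ≈ 131°).

5.8°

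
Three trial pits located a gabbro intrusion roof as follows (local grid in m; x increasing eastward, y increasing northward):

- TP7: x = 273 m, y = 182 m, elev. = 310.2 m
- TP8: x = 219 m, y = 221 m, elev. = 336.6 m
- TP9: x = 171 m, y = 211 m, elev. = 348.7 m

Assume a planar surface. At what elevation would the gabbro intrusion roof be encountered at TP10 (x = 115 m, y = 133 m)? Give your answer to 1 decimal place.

345.9 m

Two edge vectors: TP7→TP8 = (-54, 39, 26.4), TP7→TP9 = (-102, 29, 38.5).
Normal n = (TP7→TP8) × (TP7→TP9) = (735.9, -613.8, 2412).
So ∂z/∂x = −n_x/n_z = −0.30510 and ∂z/∂y = −n_y/n_z = 0.25448.
Intercept c from TP7: 310.2 + 83.29 − 46.31 = 347.18.
At (115, 133): z = −35.1 + 33.8 + 347.18 = 345.9 m.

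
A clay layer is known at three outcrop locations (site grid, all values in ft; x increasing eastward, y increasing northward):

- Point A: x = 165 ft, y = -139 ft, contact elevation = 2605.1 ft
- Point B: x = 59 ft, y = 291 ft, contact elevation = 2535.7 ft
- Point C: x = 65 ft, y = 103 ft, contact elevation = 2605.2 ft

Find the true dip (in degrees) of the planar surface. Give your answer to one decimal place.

Let the plane be z = a·x + b·y + c.
Point B−Point A: −106a + 430b = −69.4;  Point C−Point A: −100a + 242b = 0.1.
Solving gives a = −0.97059, b = −0.40066.
Gradient magnitude |∇z| = √(a² + b²) = √(0.94205 + 0.16053) = 1.05003.
True dip = arctan(1.05003) = 46.4°, dipping toward ENE (azimuth ≈ 068°).

46.4°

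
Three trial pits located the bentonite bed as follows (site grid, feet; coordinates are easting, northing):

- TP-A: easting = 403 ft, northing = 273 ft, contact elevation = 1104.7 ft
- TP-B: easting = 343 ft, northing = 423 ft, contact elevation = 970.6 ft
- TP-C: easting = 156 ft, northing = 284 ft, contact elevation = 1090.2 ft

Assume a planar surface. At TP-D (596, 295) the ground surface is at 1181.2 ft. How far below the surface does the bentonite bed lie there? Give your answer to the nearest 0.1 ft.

Let the plane be z = a·easting + b·northing + c.
TP-B−TP-A: −60a + 150b = −134.1;  TP-C−TP-A: −247a + 11b = −14.5.
Solving gives a = 0.01923, b = −0.88631.
Then c = 1104.7 − a·403 − b·273 = 1338.91.
At (596, 295): z_contact = 11.46 − 261.46 + 1338.91 = 1088.91 ft.
Depth below ground = 1181.2 − 1088.91 = 92.3 ft.

92.3 ft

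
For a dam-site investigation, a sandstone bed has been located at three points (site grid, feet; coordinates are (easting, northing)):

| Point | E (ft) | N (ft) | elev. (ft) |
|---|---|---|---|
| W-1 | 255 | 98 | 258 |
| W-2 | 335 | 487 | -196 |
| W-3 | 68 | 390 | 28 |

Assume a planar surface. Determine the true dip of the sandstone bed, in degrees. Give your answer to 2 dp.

49.35°

Let the plane be z = a·E + b·N + c.
W-2−W-1: 80a + 389b = −454;  W-3−W-1: −187a + 292b = −230.
Solving gives a = −0.44846, b = −1.07487.
Gradient magnitude |∇z| = √(a² + b²) = √(0.20111 + 1.15534) = 1.16467.
True dip = arctan(1.16467) = 49.35°, dipping toward NNE (azimuth ≈ 023°).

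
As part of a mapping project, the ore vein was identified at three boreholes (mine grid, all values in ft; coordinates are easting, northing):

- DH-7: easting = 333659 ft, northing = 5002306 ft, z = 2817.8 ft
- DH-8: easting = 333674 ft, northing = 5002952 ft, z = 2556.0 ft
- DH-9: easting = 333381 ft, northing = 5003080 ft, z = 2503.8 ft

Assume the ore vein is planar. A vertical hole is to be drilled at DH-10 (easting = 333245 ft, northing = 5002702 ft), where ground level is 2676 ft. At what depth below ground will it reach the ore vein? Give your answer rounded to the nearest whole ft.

Two edge vectors: DH-7→DH-8 = (15, 646, -261.8), DH-7→DH-9 = (-278, 774, -314).
Normal n = (DH-7→DH-8) × (DH-7→DH-9) = (-210.8, 77490.4, 191198).
So ∂z/∂easting = −n_x/n_z = 0.00110252 and ∂z/∂northing = −n_y/n_z = −0.40528876.
Intercept c from DH-7: 2817.8 − 367.87 + 2027378.39 = 2029828.32.
At (333245, 5002702): z_contact = 367.4 − 2027538.9 + 2029828.32 = 2656.8 ft.
Depth below ground = 2676 − 2656.8 = 19 ft.

19 ft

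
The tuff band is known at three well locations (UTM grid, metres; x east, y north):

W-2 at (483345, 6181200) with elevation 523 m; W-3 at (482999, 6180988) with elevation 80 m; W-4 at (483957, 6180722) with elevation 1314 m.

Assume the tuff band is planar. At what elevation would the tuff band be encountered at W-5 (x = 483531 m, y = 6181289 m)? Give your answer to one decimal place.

Two edge vectors: W-2→W-3 = (-346, -212, -443), W-2→W-4 = (612, -478, 791).
Normal n = (W-2→W-3) × (W-2→W-4) = (-379446, 2570, 295132).
So ∂z/∂x = −n_x/n_z = 1.285682339 and ∂z/∂y = −n_y/n_z = −0.008707968.
Intercept c from W-2: 523 − 621428.13 + 53825.69 = −567079.44.
At (483531, 6181289): z = 621667.3 − 53826.5 − 567079.44 = 761.4 m.

761.4 m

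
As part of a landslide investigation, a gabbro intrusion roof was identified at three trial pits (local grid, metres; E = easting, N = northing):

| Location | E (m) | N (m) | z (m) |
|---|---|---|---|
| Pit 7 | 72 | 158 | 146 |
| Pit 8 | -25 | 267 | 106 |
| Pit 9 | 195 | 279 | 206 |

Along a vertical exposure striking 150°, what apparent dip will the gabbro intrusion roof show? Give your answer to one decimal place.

Two edge vectors: Pit 7→Pit 8 = (-97, 109, -40), Pit 7→Pit 9 = (123, 121, 60).
Normal n = (Pit 7→Pit 8) × (Pit 7→Pit 9) = (11380, 900, -25144).
So ∂z/∂E = −n_x/n_z = 0.45259 and ∂z/∂N = −n_y/n_z = 0.03579.
Unit vector along 150° is (sin 150°, cos 150°) = (0.5000, -0.8660).
Slope in that direction = a·(0.5000) + b·(-0.8660) = 0.19530.
Apparent dip = arctan|0.19530| = 11.1° (true dip is 24.4°, so apparent ≤ true as expected).

11.1°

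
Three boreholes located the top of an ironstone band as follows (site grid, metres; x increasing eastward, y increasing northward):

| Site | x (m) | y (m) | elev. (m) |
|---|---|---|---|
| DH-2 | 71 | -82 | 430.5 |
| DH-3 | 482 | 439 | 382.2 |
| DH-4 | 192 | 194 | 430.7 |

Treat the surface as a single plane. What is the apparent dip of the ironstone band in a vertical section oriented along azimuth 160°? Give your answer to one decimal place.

11.4°

Two edge vectors: DH-2→DH-3 = (411, 521, -48.3), DH-2→DH-4 = (121, 276, 0.2).
Normal n = (DH-2→DH-3) × (DH-2→DH-4) = (13435, -5926.5, 50395).
So ∂z/∂x = −n_x/n_z = −0.26659 and ∂z/∂y = −n_y/n_z = 0.11760.
Unit vector along 160° is (sin 160°, cos 160°) = (0.3420, -0.9397).
Slope in that direction = a·(0.3420) + b·(-0.9397) = −0.20169.
Apparent dip = arctan|0.20169| = 11.4° (true dip is 16.2°, so apparent ≤ true as expected).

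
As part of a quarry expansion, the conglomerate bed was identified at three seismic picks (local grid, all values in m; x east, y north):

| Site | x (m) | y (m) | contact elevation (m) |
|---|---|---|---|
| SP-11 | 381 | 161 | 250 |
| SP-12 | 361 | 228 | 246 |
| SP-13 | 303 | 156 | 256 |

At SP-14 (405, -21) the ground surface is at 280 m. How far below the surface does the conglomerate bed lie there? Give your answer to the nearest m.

17 m

Let the plane be z = a·x + b·y + c.
SP-12−SP-11: −20a + 67b = −4;  SP-13−SP-11: −78a − 5b = 6.
Solving gives a = −0.07172, b = −0.08111.
Then c = 250 − a·381 − b·161 = 290.39.
At (405, -21): z_contact = −29.0 + 1.7 + 290.39 = 263.0 m.
Depth below ground = 280 − 263.0 = 17 m.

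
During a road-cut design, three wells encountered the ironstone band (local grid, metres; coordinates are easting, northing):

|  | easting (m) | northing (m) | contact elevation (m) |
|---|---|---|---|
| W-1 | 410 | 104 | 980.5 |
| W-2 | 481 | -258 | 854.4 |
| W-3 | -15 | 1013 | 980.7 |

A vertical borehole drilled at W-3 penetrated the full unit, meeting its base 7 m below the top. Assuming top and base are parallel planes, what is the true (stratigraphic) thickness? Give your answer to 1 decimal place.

4.0 m

Two edge vectors: W-1→W-2 = (71, -362, -126.1), W-1→W-3 = (-425, 909, 0.2).
Normal n = (W-1→W-2) × (W-1→W-3) = (114552.5, 53578.3, -89311).
So ∂z/∂easting = −n_x/n_z = 1.28262 and ∂z/∂northing = −n_y/n_z = 0.59991.
|∇z| = √(a²+b²) = 1.41599, so dip δ = arctan(1.41599) = 54.77°.
True thickness = vertical thickness × cos δ = 7 × cos 54.77° = 4.0 m.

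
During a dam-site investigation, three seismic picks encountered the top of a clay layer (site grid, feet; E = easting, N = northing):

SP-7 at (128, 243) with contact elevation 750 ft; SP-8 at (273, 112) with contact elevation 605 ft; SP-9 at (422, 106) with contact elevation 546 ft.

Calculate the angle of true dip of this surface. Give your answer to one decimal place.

38.3°

Two edge vectors: SP-7→SP-8 = (145, -131, -145), SP-7→SP-9 = (294, -137, -204).
Normal n = (SP-7→SP-8) × (SP-7→SP-9) = (6859, -13050, 18649).
So ∂z/∂E = −n_x/n_z = −0.36779 and ∂z/∂N = −n_y/n_z = 0.69977.
Gradient magnitude |∇z| = √(a² + b²) = √(0.13527 + 0.48968) = 0.79054.
True dip = arctan(0.79054) = 38.3°, dipping toward SSE (azimuth ≈ 152°).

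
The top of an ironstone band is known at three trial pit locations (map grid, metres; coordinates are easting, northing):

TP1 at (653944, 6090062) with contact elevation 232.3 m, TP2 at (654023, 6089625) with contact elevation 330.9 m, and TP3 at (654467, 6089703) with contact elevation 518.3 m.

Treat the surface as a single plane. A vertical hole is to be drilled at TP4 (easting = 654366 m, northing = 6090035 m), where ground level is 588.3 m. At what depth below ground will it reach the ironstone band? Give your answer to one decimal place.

163.2 m

Two edge vectors: TP1→TP2 = (79, -437, 98.6), TP1→TP3 = (523, -359, 286).
Normal n = (TP1→TP2) × (TP1→TP3) = (-89584.6, 28973.8, 200190).
So ∂z/∂easting = −n_x/n_z = 0.447497877 and ∂z/∂northing = −n_y/n_z = −0.144731505.
Intercept c from TP1: 232.3 − 292638.55 + 881423.84 = 589017.59.
At (654366, 6090035): z_contact = 292827.40 − 881419.93 + 589017.59 = 425.05 m.
Depth below ground = 588.3 − 425.05 = 163.2 m.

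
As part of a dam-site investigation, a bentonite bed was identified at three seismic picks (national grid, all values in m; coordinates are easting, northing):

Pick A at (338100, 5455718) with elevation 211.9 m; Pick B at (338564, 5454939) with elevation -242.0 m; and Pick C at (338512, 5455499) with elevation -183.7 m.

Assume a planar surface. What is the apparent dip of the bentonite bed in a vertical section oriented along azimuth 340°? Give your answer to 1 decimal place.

18.8°

Two edge vectors: Pick A→Pick B = (464, -779, -453.9), Pick A→Pick C = (412, -219, -395.6).
Normal n = (Pick A→Pick B) × (Pick A→Pick C) = (208768.3, -3448.4, 219332).
So ∂z/∂easting = −n_x/n_z = −0.95184 and ∂z/∂northing = −n_y/n_z = 0.01572.
Unit vector along 340° is (sin 340°, cos 340°) = (-0.3420, 0.9397).
Slope in that direction = a·(-0.3420) + b·(0.9397) = 0.34032.
Apparent dip = arctan|0.34032| = 18.8° (true dip is 43.6°, so apparent ≤ true as expected).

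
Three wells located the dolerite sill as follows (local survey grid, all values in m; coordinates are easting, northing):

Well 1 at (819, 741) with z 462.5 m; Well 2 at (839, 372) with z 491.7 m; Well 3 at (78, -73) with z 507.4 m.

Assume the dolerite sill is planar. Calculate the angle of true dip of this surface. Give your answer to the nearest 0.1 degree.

4.7°

Let the plane be z = a·easting + b·northing + c.
Well 2−Well 1: 20a − 369b = 29.2;  Well 3−Well 1: −741a − 814b = 44.9.
Solving gives a = 0.02485, b = −0.07779.
Gradient magnitude |∇z| = √(a² + b²) = √(0.00062 + 0.00605) = 0.08166.
True dip = arctan(0.08166) = 4.7°, dipping toward NNW (azimuth ≈ 342°).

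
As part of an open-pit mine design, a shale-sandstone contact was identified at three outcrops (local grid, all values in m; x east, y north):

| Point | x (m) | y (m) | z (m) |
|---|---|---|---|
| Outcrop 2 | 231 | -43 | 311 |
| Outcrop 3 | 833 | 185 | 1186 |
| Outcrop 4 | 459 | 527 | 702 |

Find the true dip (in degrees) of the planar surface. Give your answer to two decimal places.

Let the plane be z = a·x + b·y + c.
Outcrop 3−Outcrop 2: 602a + 228b = 875;  Outcrop 4−Outcrop 2: 228a + 570b = 391.
Solving gives a = 1.40681, b = 0.12324.
Gradient magnitude |∇z| = √(a² + b²) = √(1.97912 + 0.01519) = 1.41220.
True dip = arctan(1.41220) = 54.70°, dipping toward W (azimuth ≈ 265°).

54.70°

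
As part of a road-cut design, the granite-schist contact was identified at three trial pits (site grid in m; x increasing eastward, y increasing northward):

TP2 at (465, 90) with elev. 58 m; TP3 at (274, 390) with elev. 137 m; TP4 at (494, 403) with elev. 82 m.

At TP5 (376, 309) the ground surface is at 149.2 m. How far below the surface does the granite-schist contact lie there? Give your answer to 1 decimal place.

Two edge vectors: TP2→TP3 = (-191, 300, 79), TP2→TP4 = (29, 313, 24).
Normal n = (TP2→TP3) × (TP2→TP4) = (-17527, 6875, -68483).
So ∂z/∂x = −n_x/n_z = −0.25593 and ∂z/∂y = −n_y/n_z = 0.10039.
Intercept c from TP2: 58 + 119.01 − 9.04 = 167.97.
At (376, 309): z_contact = −96.23 + 31.02 + 167.97 = 102.76 m.
Depth below ground = 149.2 − 102.76 = 46.4 m.

46.4 m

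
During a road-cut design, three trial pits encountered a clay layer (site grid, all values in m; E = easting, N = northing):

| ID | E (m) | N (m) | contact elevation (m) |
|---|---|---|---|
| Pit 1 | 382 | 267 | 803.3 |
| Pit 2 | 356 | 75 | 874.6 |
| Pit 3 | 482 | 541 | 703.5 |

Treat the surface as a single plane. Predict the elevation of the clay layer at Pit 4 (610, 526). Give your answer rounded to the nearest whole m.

Let the plane be z = a·E + b·N + c.
Pit 2−Pit 1: −26a − 192b = 71.3;  Pit 3−Pit 1: 100a + 274b = −99.8.
Solving gives a = 0.03102, b = −0.37555.
Then c = 803.3 − a·382 − b·267 = 891.72.
At (610, 526): z = 18.9 − 197.5 + 891.72 = 713.1 m.

713 m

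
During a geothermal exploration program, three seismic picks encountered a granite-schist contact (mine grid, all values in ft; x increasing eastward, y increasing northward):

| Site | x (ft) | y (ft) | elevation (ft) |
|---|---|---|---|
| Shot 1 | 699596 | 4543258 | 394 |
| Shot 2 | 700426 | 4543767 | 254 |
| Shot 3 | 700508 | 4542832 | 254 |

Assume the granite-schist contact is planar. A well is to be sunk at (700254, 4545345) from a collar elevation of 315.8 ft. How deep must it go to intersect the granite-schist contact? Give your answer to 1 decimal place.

56.4 ft

Two edge vectors: Shot 1→Shot 2 = (830, 509, -140), Shot 1→Shot 3 = (912, -426, -140).
Normal n = (Shot 1→Shot 2) × (Shot 1→Shot 3) = (-130900, -11480, -817788).
So ∂z/∂x = −n_x/n_z = −0.160065934 and ∂z/∂y = −n_y/n_z = −0.014037868.
Intercept c from Shot 1: 394 + 111981.49 + 63777.66 = 176153.14.
At (700254, 4545345): z_contact = −112086.81 − 63806.95 + 176153.14 = 259.38 ft.
Depth below ground = 315.8 − 259.38 = 56.4 ft.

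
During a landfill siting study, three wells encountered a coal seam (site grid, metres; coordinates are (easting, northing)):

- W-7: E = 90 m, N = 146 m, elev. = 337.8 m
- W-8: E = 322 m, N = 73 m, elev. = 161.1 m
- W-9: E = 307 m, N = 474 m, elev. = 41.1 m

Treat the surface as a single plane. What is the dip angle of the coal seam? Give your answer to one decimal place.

Let the plane be z = a·E + b·N + c.
W-8−W-7: 232a − 73b = −176.7;  W-9−W-7: 217a + 328b = −296.7.
Solving gives a = −0.86599, b = −0.33165.
Gradient magnitude |∇z| = √(a² + b²) = √(0.74994 + 0.10999) = 0.92732.
True dip = arctan(0.92732) = 42.8°, dipping toward ENE (azimuth ≈ 069°).

42.8°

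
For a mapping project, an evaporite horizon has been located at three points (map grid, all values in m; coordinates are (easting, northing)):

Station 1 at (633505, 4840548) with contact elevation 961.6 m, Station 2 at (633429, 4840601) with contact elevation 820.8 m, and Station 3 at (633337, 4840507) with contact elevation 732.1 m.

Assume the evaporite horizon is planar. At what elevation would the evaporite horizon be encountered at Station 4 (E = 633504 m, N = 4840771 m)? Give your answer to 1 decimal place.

844.9 m

Two edge vectors: Station 1→Station 2 = (-76, 53, -140.8), Station 1→Station 3 = (-168, -41, -229.5).
Normal n = (Station 1→Station 2) × (Station 1→Station 3) = (-17936.3, 6212.4, 12020).
So ∂z/∂E = −n_x/n_z = 1.492204659 and ∂z/∂N = −n_y/n_z = −0.516838602.
Intercept c from Station 1: 961.6 − 945319.11 + 2501782.06 = 1557424.55.
At (633504, 4840771): z = 945317.6 − 2501897.3 + 1557424.55 = 844.9 m.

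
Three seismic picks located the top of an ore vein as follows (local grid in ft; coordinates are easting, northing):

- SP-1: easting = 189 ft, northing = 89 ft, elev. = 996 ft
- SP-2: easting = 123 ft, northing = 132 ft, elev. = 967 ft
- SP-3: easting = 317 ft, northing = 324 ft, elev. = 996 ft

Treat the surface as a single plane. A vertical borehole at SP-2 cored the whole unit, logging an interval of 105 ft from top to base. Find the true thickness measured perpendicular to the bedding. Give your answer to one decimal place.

Let the plane be z = a·easting + b·northing + c.
SP-2−SP-1: −66a + 43b = −29;  SP-3−SP-1: 128a + 235b = 0.
Solving gives a = 0.32431, b = −0.17664.
|∇z| = √(a²+b²) = 0.36929, so dip δ = arctan(0.36929) = 20.27°.
True thickness = vertical thickness × cos δ = 105 × cos 20.27° = 98.5 ft.

98.5 ft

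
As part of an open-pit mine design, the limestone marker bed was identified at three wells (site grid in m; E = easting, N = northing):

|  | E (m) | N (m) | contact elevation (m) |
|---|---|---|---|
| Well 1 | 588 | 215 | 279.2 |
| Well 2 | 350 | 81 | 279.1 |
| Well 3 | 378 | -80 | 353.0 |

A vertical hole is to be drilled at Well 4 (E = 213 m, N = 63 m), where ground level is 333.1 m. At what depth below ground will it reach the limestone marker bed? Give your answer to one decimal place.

Two edge vectors: Well 1→Well 2 = (-238, -134, -0.1), Well 1→Well 3 = (-210, -295, 73.8).
Normal n = (Well 1→Well 2) × (Well 1→Well 3) = (-9918.7, 17585.4, 42070).
So ∂z/∂E = −n_x/n_z = 0.23577 and ∂z/∂N = −n_y/n_z = −0.41800.
Intercept c from Well 1: 279.2 − 138.63 + 89.87 = 230.44.
At (213, 63): z_contact = 50.22 − 26.33 + 230.44 = 254.32 m.
Depth below ground = 333.1 − 254.32 = 78.8 m.

78.8 m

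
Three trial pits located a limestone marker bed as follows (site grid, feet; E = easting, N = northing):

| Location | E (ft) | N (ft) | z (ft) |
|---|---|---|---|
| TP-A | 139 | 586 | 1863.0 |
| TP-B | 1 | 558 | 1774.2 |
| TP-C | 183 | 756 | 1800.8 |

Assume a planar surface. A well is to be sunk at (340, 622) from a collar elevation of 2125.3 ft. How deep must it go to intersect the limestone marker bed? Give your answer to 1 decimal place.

Two edge vectors: TP-A→TP-B = (-138, -28, -88.8), TP-A→TP-C = (44, 170, -62.2).
Normal n = (TP-A→TP-B) × (TP-A→TP-C) = (16837.6, -12490.8, -22228).
So ∂z/∂E = −n_x/n_z = 0.75750 and ∂z/∂N = −n_y/n_z = −0.56194.
Intercept c from TP-A: 1863 − 105.29 + 329.30 = 2087.00.
At (340, 622): z_contact = 257.55 − 349.53 + 2087.00 = 1995.03 ft.
Depth below ground = 2125.3 − 1995.03 = 130.3 ft.

130.3 ft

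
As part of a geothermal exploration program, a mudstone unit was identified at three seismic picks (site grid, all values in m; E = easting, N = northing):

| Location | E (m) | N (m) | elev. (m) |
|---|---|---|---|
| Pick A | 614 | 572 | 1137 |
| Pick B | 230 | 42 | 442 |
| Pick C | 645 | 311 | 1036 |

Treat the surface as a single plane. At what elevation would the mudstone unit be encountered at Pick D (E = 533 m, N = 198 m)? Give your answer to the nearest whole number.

855 m

Let the plane be z = a·E + b·N + c.
Pick B−Pick A: −384a − 530b = −695;  Pick C−Pick A: 31a − 261b = −101.
Solving gives a = 1.09610, b = 0.51716.
Then c = 1137 − a·614 − b·572 = 168.18.
At (533, 198): z = 584.2 + 102.4 + 168.18 = 854.8 m.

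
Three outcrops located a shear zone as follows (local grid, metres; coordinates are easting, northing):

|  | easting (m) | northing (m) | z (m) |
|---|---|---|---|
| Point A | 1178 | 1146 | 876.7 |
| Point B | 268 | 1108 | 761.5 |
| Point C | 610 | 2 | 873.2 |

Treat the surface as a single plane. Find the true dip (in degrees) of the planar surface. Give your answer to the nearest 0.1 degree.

8.1°

Let the plane be z = a·easting + b·northing + c.
Point B−Point A: −910a − 38b = −115.2;  Point C−Point A: −568a − 1144b = −3.5.
Solving gives a = 0.12914, b = −0.06106.
Gradient magnitude |∇z| = √(a² + b²) = √(0.01668 + 0.00373) = 0.14285.
True dip = arctan(0.14285) = 8.1°, dipping toward WNW (azimuth ≈ 295°).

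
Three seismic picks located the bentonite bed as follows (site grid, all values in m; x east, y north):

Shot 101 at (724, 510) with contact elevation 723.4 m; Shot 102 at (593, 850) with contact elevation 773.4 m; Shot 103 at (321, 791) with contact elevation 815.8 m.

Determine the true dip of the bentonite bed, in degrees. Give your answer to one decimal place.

10.8°

Let the plane be z = a·x + b·y + c.
Shot 102−Shot 101: −131a + 340b = 50;  Shot 103−Shot 101: −403a + 281b = 92.4.
Solving gives a = −0.17330, b = 0.08029.
Gradient magnitude |∇z| = √(a² + b²) = √(0.03003 + 0.00645) = 0.19099.
True dip = arctan(0.19099) = 10.8°, dipping toward ESE (azimuth ≈ 115°).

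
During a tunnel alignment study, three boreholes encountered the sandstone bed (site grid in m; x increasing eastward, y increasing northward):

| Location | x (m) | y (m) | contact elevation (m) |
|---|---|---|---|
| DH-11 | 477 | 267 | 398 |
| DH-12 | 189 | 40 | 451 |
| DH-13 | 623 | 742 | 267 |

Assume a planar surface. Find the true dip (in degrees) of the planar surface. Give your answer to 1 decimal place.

16.3°

Let the plane be z = a·x + b·y + c.
DH-12−DH-11: −288a − 227b = 53;  DH-13−DH-11: 146a + 475b = −131.
Solving gives a = 0.04401, b = −0.28932.
Gradient magnitude |∇z| = √(a² + b²) = √(0.00194 + 0.08370) = 0.29264.
True dip = arctan(0.29264) = 16.3°, dipping toward N (azimuth ≈ 351°).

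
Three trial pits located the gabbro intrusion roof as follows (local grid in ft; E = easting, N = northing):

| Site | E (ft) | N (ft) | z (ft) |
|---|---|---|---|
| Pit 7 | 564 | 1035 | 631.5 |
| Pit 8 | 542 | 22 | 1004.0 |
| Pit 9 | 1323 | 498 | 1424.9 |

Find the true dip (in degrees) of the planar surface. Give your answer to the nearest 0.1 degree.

Two edge vectors: Pit 7→Pit 8 = (-22, -1013, 372.5), Pit 7→Pit 9 = (759, -537, 793.4).
Normal n = (Pit 7→Pit 8) × (Pit 7→Pit 9) = (-603681.7, 300182.3, 780681).
So ∂z/∂E = −n_x/n_z = 0.77328 and ∂z/∂N = −n_y/n_z = −0.38451.
Gradient magnitude |∇z| = √(a² + b²) = √(0.59796 + 0.14785) = 0.86360.
True dip = arctan(0.86360) = 40.8°, dipping toward WNW (azimuth ≈ 296°).

40.8°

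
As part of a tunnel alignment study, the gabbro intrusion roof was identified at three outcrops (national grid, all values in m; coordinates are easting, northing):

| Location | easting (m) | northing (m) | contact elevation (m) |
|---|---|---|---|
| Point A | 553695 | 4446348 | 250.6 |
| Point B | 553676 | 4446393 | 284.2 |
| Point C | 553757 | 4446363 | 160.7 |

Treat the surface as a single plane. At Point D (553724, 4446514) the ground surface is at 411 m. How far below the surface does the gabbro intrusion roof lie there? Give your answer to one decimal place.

Let the plane be z = a·easting + b·northing + c.
Point B−Point A: −19a + 45b = 33.6;  Point C−Point A: 62a + 15b = −89.9.
Solving gives a = −1.479512195, b = 0.121983740.
Then c = 250.6 − a·553695 − b·4446348 = 277066.95.
At (553724, 4446514): z_contact = −819241.41 + 542402.41 + 277066.95 = 227.94 m.
Depth below ground = 411 − 227.94 = 183.1 m.

183.1 m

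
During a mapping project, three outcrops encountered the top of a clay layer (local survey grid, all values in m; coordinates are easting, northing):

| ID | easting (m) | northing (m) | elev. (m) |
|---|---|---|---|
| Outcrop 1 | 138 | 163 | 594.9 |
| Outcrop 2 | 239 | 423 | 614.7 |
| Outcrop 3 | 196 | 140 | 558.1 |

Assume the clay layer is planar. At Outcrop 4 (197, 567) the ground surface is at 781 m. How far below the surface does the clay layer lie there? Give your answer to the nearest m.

104 m

Let the plane be z = a·easting + b·northing + c.
Outcrop 2−Outcrop 1: 101a + 260b = 19.8;  Outcrop 3−Outcrop 1: 58a − 23b = −36.8.
Solving gives a = −0.52362, b = 0.27956.
Then c = 594.9 − a·138 − b·163 = 621.59.
At (197, 567): z_contact = −103.2 + 158.5 + 621.59 = 676.9 m.
Depth below ground = 781 − 676.9 = 104 m.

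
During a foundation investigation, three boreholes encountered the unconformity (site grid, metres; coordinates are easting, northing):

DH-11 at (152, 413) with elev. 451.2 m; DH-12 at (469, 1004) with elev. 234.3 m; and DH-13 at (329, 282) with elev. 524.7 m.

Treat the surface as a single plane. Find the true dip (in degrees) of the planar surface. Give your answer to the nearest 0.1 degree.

Let the plane be z = a·easting + b·northing + c.
DH-12−DH-11: 317a + 591b = −216.9;  DH-13−DH-11: 177a − 131b = 73.5.
Solving gives a = 0.10281, b = −0.42215.
Gradient magnitude |∇z| = √(a² + b²) = √(0.01057 + 0.17821) = 0.43449.
True dip = arctan(0.43449) = 23.5°, dipping toward NNW (azimuth ≈ 346°).

23.5°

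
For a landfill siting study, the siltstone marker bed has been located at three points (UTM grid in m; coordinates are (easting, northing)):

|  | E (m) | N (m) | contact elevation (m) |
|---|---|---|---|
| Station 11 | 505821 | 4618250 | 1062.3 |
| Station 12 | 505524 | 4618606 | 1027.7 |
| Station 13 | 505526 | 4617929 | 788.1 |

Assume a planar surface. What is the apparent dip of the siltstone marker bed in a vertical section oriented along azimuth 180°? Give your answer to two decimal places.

Two edge vectors: Station 11→Station 12 = (-297, 356, -34.6), Station 11→Station 13 = (-295, -321, -274.2).
Normal n = (Station 11→Station 12) × (Station 11→Station 13) = (-108721.8, -71230.4, 200357).
So ∂z/∂E = −n_x/n_z = 0.54264 and ∂z/∂N = −n_y/n_z = 0.35552.
Unit vector along 180° is (sin 180°, cos 180°) = (0.0000, -1.0000).
Slope in that direction = a·(0.0000) + b·(-1.0000) = −0.35552.
Apparent dip = arctan|0.35552| = 19.57° (true dip is 33.0°, so apparent ≤ true as expected).

19.57°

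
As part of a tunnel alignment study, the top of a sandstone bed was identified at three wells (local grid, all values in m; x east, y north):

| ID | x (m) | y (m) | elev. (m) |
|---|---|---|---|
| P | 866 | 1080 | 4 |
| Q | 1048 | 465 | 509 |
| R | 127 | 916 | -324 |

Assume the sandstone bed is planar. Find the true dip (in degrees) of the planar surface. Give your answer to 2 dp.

Let the plane be z = a·x + b·y + c.
Q−P: 182a − 615b = 505;  R−P: −739a − 164b = −328.
Solving gives a = 0.58749, b = −0.64728.
Gradient magnitude |∇z| = √(a² + b²) = √(0.34514 + 0.41897) = 0.87414.
True dip = arctan(0.87414) = 41.16°, dipping toward NW (azimuth ≈ 318°).

41.16°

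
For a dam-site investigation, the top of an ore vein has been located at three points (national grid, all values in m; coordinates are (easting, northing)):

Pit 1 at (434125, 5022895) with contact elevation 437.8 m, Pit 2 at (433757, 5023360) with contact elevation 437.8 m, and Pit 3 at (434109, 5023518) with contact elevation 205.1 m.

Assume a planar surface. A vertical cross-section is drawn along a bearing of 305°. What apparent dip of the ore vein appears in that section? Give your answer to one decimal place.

10.1°

Two edge vectors: Pit 1→Pit 2 = (-368, 465, 0), Pit 1→Pit 3 = (-16, 623, -232.7).
Normal n = (Pit 1→Pit 2) × (Pit 1→Pit 3) = (-108205.5, -85633.6, -221824).
So ∂z/∂E = −n_x/n_z = −0.48780 and ∂z/∂N = −n_y/n_z = −0.38604.
Unit vector along 305° is (sin 305°, cos 305°) = (-0.8192, 0.5736).
Slope in that direction = a·(-0.8192) + b·(0.5736) = 0.17816.
Apparent dip = arctan|0.17816| = 10.1° (true dip is 31.9°, so apparent ≤ true as expected).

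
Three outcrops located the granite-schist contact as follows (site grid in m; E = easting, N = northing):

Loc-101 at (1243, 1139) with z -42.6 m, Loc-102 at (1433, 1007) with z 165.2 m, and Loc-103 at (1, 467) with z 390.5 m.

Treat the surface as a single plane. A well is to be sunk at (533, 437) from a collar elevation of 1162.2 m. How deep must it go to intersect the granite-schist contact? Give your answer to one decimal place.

586.2 m

Two edge vectors: Loc-101→Loc-102 = (190, -132, 207.8), Loc-101→Loc-103 = (-1242, -672, 433.1).
Normal n = (Loc-101→Loc-102) × (Loc-101→Loc-103) = (82472.4, -340376.6, -291624).
So ∂z/∂E = −n_x/n_z = 0.282804 and ∂z/∂N = −n_y/n_z = −1.167176.
Intercept c from Loc-101: -42.6 − 351.53 + 1329.41 = 935.29.
At (533, 437): z_contact = 150.73 − 510.06 + 935.29 = 575.97 m.
Depth below ground = 1162.2 − 575.97 = 586.2 m.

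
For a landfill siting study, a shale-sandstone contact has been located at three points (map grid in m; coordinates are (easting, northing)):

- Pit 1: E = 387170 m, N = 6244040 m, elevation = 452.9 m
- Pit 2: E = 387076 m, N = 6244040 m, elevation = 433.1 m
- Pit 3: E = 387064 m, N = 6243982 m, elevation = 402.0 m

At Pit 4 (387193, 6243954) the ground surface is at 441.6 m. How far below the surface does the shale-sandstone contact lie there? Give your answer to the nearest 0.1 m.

Two edge vectors: Pit 1→Pit 2 = (-94, 0, -19.8), Pit 1→Pit 3 = (-106, -58, -50.9).
Normal n = (Pit 1→Pit 2) × (Pit 1→Pit 3) = (-1148.4, -2685.8, 5452).
So ∂z/∂E = −n_x/n_z = 0.210638298 and ∂z/∂N = −n_y/n_z = 0.492626559.
Intercept c from Pit 1: 452.9 − 81552.83 − 3075979.94 = −3157079.87.
At (387193, 6243954): z_contact = 81557.67 + 3075937.57 − 3157079.87 = 415.38 m.
Depth below ground = 441.6 − 415.38 = 26.2 m.

26.2 m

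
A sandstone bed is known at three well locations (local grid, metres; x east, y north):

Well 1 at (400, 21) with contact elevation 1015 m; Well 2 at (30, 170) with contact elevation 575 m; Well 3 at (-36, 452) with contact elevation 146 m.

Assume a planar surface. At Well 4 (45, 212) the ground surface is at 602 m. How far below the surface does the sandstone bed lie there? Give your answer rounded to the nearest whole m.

75 m

Two edge vectors: Well 1→Well 2 = (-370, 149, -440), Well 1→Well 3 = (-436, 431, -869).
Normal n = (Well 1→Well 2) × (Well 1→Well 3) = (60159, -129690, -94506).
So ∂z/∂x = −n_x/n_z = 0.63656 and ∂z/∂y = −n_y/n_z = −1.37229.
Intercept c from Well 1: 1015 − 254.63 + 28.82 = 789.19.
At (45, 212): z_contact = 28.6 − 290.9 + 789.19 = 526.9 m.
Depth below ground = 602 − 526.9 = 75 m.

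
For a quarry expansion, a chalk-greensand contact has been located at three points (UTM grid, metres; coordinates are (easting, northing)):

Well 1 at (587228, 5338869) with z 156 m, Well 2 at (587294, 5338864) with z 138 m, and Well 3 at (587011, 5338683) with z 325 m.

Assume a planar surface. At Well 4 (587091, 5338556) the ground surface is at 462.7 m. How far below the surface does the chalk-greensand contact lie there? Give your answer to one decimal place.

93.9 m

Let the plane be z = a·E + b·N + c.
Well 2−Well 1: 66a − 5b = −18;  Well 3−Well 1: −217a − 186b = 169.
Solving gives a = −0.313823816, b = −0.542474366.
Then c = 156 − a·587228 − b·5338869 = 3080641.71.
At (587091, 5338556): z_contact = −184243.14 − 2896029.78 + 3080641.71 = 368.79 m.
Depth below ground = 462.7 − 368.79 = 93.9 m.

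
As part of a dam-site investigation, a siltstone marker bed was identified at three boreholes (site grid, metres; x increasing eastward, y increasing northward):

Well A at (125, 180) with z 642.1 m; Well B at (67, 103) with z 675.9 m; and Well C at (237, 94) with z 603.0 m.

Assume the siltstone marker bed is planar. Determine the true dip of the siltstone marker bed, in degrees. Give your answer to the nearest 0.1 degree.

24.2°

Two edge vectors: Well A→Well B = (-58, -77, 33.8), Well A→Well C = (112, -86, -39.1).
Normal n = (Well A→Well B) × (Well A→Well C) = (5917.5, 1517.8, 13612).
So ∂z/∂x = −n_x/n_z = −0.43473 and ∂z/∂y = −n_y/n_z = −0.11150.
Gradient magnitude |∇z| = √(a² + b²) = √(0.18899 + 0.01243) = 0.44880.
True dip = arctan(0.44880) = 24.2°, dipping toward ENE (azimuth ≈ 076°).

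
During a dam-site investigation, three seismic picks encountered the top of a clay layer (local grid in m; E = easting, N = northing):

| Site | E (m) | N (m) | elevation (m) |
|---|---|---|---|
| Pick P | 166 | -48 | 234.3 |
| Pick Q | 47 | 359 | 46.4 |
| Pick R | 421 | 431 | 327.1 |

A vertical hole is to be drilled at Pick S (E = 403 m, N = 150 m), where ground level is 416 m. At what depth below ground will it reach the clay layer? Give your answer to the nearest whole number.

39 m

Two edge vectors: Pick P→Pick Q = (-119, 407, -187.9), Pick P→Pick R = (255, 479, 92.8).
Normal n = (Pick P→Pick Q) × (Pick P→Pick R) = (127773.7, -36871.3, -160786).
So ∂z/∂E = −n_x/n_z = 0.79468 and ∂z/∂N = −n_y/n_z = −0.22932.
Intercept c from Pick P: 234.3 − 131.92 − 11.01 = 91.38.
At (403, 150): z_contact = 320.3 − 34.4 + 91.38 = 377.2 m.
Depth below ground = 416 − 377.2 = 39 m.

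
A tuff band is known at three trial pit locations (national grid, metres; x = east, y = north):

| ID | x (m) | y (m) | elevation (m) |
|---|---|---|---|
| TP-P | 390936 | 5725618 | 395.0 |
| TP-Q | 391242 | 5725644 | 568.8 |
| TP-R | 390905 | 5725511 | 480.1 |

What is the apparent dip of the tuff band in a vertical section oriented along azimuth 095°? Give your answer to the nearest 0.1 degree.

36.3°

Let the plane be z = a·x + b·y + c.
TP-Q−TP-P: 306a + 26b = 173.8;  TP-R−TP-P: −31a − 107b = 85.1.
Solving gives a = 0.65159, b = −0.98411.
Unit vector along 095° is (sin 95°, cos 95°) = (0.9962, -0.0872).
Slope in that direction = a·(0.9962) + b·(-0.0872) = 0.73488.
Apparent dip = arctan|0.73488| = 36.3° (true dip is 49.7°, so apparent ≤ true as expected).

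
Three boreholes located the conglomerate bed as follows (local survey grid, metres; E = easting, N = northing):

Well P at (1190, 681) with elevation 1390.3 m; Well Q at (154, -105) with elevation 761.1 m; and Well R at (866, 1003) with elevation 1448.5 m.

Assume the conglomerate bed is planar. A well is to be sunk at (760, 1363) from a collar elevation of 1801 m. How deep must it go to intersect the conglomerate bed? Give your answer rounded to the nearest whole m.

219 m

Let the plane be z = a·E + b·N + c.
Well Q−Well P: −1036a − 786b = −629.2;  Well R−Well P: −324a + 322b = 58.2.
Solving gives a = 0.26665, b = 0.44905.
Then c = 1390.3 − a·1190 − b·681 = 767.19.
At (760, 1363): z_contact = 202.7 + 612.1 + 767.19 = 1581.9 m.
Depth below ground = 1801 − 1581.9 = 219 m.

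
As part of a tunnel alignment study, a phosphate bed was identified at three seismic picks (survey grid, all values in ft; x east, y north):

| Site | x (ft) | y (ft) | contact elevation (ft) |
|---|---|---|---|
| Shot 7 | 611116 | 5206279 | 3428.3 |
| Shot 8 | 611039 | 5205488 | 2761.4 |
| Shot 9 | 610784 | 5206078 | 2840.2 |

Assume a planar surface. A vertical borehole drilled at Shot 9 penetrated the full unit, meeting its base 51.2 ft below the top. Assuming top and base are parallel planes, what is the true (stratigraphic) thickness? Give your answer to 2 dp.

Let the plane be z = a·x + b·y + c.
Shot 8−Shot 7: −77a − 791b = −666.9;  Shot 9−Shot 7: −332a − 201b = −588.1.
Solving gives a = 1.33992, b = 0.71268.
|∇z| = √(a²+b²) = 1.51766, so dip δ = arctan(1.51766) = 56.62°.
True thickness = vertical thickness × cos δ = 51.2 × cos 56.62° = 28.17 ft.

28.17 ft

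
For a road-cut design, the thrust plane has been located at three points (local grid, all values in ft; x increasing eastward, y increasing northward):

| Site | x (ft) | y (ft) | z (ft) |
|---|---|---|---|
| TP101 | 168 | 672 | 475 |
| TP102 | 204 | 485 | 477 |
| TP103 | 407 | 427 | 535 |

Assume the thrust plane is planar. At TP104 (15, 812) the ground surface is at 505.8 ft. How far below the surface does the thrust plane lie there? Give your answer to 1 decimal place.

Let the plane be z = a·x + b·y + c.
TP102−TP101: 36a − 187b = 2;  TP103−TP101: 239a − 245b = 60.
Solving gives a = 0.29911, b = 0.04689.
Then c = 475 − a·168 − b·672 = 393.24.
At (15, 812): z_contact = 4.49 + 38.07 + 393.24 = 435.80 ft.
Depth below ground = 505.8 − 435.80 = 70.0 ft.

70.0 ft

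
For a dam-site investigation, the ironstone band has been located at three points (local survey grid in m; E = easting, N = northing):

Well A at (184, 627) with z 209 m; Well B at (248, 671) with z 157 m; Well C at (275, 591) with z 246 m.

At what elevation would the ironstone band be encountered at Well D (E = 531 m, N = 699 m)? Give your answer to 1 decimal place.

114.5 m

Let the plane be z = a·E + b·N + c.
Well B−Well A: 64a + 44b = −52;  Well C−Well A: 91a − 36b = 37.
Solving gives a = −0.03868, b = −1.12555.
Then c = 209 − a·184 − b·627 = 921.84.
At (531, 699): z = −20.5 − 786.8 + 921.84 = 114.5 m.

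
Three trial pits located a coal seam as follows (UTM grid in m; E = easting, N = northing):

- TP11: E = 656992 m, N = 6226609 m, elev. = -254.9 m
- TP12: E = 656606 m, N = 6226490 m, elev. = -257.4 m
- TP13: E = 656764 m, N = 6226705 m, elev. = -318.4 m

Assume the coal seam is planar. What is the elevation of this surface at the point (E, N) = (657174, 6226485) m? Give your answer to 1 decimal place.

-186.5 m

Let the plane be z = a·E + b·N + c.
TP12−TP11: −386a − 119b = −2.5;  TP13−TP11: −228a + 96b = −63.5.
Solving gives a = 0.121463513, b = −0.372982489.
Then c = -254.9 − a·656992 − b·6226609 = 2242360.67.
At (657174, 6226485): z = 79822.7 − 2322369.9 + 2242360.67 = -186.5 m.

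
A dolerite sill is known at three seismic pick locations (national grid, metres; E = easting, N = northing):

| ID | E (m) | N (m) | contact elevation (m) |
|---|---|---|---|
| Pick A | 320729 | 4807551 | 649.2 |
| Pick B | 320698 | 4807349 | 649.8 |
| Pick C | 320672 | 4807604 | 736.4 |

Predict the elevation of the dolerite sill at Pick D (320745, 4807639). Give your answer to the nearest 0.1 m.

Let the plane be z = a·E + b·N + c.
Pick B−Pick A: −31a − 202b = 0.6;  Pick C−Pick A: −57a + 53b = 87.2.
Solving gives a = −1.341202402, b = 0.202857794.
Then c = 649.2 − a·320729 − b·4807551 = −544437.49.
At (320745, 4807639): z = −430184.0 + 975267.0 − 544437.49 = 645.6 m.

645.6 m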